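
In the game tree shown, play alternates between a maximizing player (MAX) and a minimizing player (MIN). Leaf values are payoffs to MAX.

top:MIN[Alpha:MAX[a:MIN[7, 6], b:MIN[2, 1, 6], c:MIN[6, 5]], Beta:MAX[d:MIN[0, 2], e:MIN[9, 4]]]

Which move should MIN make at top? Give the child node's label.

a (MIN): min(7, 6) = 6
b (MIN): min(2, 1, 6) = 1
c (MIN): min(6, 5) = 5
Alpha (MAX): max(6, 1, 5) = 6
d (MIN): min(0, 2) = 0
e (MIN): min(9, 4) = 4
Beta (MAX): max(0, 4) = 4
top (MIN): min(6, 4) = 4
MIN at top wants the lowest of {Alpha=6, Beta=4}, so chooses Beta.

Beta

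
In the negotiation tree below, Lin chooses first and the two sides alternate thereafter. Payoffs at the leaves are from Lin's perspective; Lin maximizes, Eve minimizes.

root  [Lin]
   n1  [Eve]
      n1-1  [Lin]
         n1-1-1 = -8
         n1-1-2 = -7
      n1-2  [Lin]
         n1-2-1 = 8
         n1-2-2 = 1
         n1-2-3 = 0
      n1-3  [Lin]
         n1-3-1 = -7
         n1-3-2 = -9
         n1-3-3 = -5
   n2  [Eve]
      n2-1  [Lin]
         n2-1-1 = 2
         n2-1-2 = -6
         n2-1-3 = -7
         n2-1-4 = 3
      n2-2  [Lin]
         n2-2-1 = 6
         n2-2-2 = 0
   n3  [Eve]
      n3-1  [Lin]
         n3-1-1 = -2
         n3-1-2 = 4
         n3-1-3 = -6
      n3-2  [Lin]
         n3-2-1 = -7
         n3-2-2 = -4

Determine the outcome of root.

n1-1 (Lin): max(-8, -7) = -7
n1-2 (Lin): max(8, 1, 0) = 8
n1-3 (Lin): max(-7, -9, -5) = -5
n1 (Eve): min(-7, 8, -5) = -7
n2-1 (Lin): max(2, -6, -7, 3) = 3
n2-2 (Lin): max(6, 0) = 6
n2 (Eve): min(3, 6) = 3
n3-1 (Lin): max(-2, 4, -6) = 4
n3-2 (Lin): max(-7, -4) = -4
n3 (Eve): min(4, -4) = -4
root (Lin): max(-7, 3, -4) = 3

3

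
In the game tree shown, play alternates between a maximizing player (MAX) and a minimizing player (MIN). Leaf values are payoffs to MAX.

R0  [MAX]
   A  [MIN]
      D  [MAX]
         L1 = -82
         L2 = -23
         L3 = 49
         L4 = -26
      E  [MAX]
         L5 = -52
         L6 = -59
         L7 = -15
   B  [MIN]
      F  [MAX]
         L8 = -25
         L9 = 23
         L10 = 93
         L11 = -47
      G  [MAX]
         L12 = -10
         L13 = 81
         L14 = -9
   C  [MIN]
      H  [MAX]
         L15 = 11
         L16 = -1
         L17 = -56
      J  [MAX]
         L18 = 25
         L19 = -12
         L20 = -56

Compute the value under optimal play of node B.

F (MAX): max(-25, 23, 93, -47) = 93
G (MAX): max(-10, 81, -9) = 81
B (MIN): min(93, 81) = 81

81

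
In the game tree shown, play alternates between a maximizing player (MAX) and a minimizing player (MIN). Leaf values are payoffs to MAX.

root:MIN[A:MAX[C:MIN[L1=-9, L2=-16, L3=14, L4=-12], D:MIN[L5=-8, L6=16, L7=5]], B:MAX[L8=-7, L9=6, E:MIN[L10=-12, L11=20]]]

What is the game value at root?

-8

C (MIN): min(-9, -16, 14, -12) = -16
D (MIN): min(-8, 16, 5) = -8
A (MAX): max(-16, -8) = -8
E (MIN): min(-12, 20) = -12
B (MAX): max(-7, 6, -12) = 6
root (MIN): min(-8, 6) = -8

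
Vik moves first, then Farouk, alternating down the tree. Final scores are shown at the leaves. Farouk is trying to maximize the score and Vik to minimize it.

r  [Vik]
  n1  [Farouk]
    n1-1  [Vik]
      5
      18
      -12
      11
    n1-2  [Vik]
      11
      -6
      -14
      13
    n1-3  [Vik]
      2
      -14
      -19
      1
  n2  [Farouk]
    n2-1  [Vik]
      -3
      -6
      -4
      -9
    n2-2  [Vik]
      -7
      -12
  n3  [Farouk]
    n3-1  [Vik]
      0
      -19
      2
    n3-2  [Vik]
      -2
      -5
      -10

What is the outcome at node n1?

-12

n1-1 (Vik): min(5, 18, -12, 11) = -12
n1-2 (Vik): min(11, -6, -14, 13) = -14
n1-3 (Vik): min(2, -14, -19, 1) = -19
n1 (Farouk): max(-12, -14, -19) = -12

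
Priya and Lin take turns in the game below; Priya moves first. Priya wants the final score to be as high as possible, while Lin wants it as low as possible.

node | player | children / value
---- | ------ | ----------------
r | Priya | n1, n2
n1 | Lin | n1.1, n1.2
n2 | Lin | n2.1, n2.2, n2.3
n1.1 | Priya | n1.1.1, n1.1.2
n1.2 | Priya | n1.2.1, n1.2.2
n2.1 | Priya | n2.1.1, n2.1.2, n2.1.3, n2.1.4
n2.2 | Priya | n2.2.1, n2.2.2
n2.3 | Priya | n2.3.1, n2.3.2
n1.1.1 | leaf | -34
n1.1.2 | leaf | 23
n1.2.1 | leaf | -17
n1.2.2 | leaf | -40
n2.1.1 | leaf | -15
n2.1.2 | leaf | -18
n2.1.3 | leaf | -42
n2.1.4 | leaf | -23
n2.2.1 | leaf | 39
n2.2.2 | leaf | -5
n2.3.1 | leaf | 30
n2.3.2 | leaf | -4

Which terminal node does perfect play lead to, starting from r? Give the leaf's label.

n1.1 (Priya): max(-34, 23) = 23
n1.2 (Priya): max(-17, -40) = -17
n1 (Lin): min(23, -17) = -17
n2.1 (Priya): max(-15, -18, -42, -23) = -15
n2.2 (Priya): max(39, -5) = 39
n2.3 (Priya): max(30, -4) = 30
n2 (Lin): min(-15, 39, 30) = -15
r (Priya): max(-17, -15) = -15
At r, Priya picks n2 (highest: -15).
At n2, Lin picks n2.1 (lowest: -15).
At n2.1, Priya picks n2.1.1 (highest: -15).
Terminal value -15.

n2.1.1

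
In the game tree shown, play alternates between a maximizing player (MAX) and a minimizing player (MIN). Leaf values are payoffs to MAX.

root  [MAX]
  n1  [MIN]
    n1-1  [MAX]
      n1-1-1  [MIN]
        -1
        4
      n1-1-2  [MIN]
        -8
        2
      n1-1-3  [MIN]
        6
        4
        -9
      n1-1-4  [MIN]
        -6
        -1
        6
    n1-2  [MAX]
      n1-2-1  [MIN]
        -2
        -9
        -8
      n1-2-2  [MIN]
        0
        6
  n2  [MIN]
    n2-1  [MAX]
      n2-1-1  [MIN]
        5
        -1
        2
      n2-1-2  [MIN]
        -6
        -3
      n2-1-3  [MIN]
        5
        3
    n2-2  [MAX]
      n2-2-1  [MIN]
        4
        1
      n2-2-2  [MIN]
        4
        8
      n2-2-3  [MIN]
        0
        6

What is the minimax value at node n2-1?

n2-1-1 (MIN): min(5, -1, 2) = -1
n2-1-2 (MIN): min(-6, -3) = -6
n2-1-3 (MIN): min(5, 3) = 3
n2-1 (MAX): max(-1, -6, 3) = 3

3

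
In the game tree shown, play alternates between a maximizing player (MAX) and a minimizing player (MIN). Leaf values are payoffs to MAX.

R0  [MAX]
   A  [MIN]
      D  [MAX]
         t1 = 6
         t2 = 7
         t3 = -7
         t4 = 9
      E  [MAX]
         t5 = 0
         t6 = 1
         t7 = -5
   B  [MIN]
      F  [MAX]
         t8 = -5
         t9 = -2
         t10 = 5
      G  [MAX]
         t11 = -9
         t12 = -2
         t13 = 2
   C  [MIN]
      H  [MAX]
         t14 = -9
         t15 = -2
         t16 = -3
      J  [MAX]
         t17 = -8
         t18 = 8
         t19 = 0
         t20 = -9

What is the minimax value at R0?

D (MAX): max(6, 7, -7, 9) = 9
E (MAX): max(0, 1, -5) = 1
A (MIN): min(9, 1) = 1
F (MAX): max(-5, -2, 5) = 5
G (MAX): max(-9, -2, 2) = 2
B (MIN): min(5, 2) = 2
H (MAX): max(-9, -2, -3) = -2
J (MAX): max(-8, 8, 0, -9) = 8
C (MIN): min(-2, 8) = -2
R0 (MAX): max(1, 2, -2) = 2

2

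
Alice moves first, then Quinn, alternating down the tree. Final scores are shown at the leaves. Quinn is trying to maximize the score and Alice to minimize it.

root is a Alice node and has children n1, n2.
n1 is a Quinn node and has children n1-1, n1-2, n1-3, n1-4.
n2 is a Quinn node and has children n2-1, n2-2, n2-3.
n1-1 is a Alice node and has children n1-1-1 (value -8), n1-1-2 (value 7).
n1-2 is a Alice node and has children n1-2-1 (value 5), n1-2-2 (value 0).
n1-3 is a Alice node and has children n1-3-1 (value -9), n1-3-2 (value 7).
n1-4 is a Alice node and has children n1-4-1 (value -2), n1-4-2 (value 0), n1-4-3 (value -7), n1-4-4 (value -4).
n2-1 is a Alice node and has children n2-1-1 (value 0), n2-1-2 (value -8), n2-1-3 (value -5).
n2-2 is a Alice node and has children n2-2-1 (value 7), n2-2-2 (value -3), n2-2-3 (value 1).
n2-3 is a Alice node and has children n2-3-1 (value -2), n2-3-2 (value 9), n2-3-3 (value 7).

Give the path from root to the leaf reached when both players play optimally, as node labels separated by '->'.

root -> n2 -> n2-3 -> n2-3-1

n1-1 (Alice): min(-8, 7) = -8
n1-2 (Alice): min(5, 0) = 0
n1-3 (Alice): min(-9, 7) = -9
n1-4 (Alice): min(-2, 0, -7, -4) = -7
n1 (Quinn): max(-8, 0, -9, -7) = 0
n2-1 (Alice): min(0, -8, -5) = -8
n2-2 (Alice): min(7, -3, 1) = -3
n2-3 (Alice): min(-2, 9, 7) = -2
n2 (Quinn): max(-8, -3, -2) = -2
root (Alice): min(0, -2) = -2
At root, Alice picks n2 (lowest: -2).
At n2, Quinn picks n2-3 (highest: -2).
At n2-3, Alice picks n2-3-1 (lowest: -2).
Terminal value -2.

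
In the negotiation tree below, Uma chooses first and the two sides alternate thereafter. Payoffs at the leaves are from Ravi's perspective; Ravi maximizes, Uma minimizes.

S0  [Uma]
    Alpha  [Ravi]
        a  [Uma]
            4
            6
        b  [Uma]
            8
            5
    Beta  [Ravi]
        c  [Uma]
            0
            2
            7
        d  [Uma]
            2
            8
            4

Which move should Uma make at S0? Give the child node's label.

a (Uma): min(4, 6) = 4
b (Uma): min(8, 5) = 5
Alpha (Ravi): max(4, 5) = 5
c (Uma): min(0, 2, 7) = 0
d (Uma): min(2, 8, 4) = 2
Beta (Ravi): max(0, 2) = 2
S0 (Uma): min(5, 2) = 2
Uma at S0 wants the lowest of {Alpha=5, Beta=2}, so chooses Beta.

Beta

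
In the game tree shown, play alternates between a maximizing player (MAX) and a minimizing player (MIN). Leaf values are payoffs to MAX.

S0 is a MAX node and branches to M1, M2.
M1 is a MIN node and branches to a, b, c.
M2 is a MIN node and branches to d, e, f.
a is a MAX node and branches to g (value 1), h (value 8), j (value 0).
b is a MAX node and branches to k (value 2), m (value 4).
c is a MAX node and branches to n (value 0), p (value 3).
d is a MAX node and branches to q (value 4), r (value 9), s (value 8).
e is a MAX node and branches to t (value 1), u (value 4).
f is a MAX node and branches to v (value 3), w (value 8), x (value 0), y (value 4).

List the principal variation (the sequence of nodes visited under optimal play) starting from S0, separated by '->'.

S0 -> M2 -> e -> u

a (MAX): max(1, 8, 0) = 8
b (MAX): max(2, 4) = 4
c (MAX): max(0, 3) = 3
M1 (MIN): min(8, 4, 3) = 3
d (MAX): max(4, 9, 8) = 9
e (MAX): max(1, 4) = 4
f (MAX): max(3, 8, 0, 4) = 8
M2 (MIN): min(9, 4, 8) = 4
S0 (MAX): max(3, 4) = 4
At S0, MAX picks M2 (highest: 4).
At M2, MIN picks e (lowest: 4).
At e, MAX picks u (highest: 4).
Terminal value 4.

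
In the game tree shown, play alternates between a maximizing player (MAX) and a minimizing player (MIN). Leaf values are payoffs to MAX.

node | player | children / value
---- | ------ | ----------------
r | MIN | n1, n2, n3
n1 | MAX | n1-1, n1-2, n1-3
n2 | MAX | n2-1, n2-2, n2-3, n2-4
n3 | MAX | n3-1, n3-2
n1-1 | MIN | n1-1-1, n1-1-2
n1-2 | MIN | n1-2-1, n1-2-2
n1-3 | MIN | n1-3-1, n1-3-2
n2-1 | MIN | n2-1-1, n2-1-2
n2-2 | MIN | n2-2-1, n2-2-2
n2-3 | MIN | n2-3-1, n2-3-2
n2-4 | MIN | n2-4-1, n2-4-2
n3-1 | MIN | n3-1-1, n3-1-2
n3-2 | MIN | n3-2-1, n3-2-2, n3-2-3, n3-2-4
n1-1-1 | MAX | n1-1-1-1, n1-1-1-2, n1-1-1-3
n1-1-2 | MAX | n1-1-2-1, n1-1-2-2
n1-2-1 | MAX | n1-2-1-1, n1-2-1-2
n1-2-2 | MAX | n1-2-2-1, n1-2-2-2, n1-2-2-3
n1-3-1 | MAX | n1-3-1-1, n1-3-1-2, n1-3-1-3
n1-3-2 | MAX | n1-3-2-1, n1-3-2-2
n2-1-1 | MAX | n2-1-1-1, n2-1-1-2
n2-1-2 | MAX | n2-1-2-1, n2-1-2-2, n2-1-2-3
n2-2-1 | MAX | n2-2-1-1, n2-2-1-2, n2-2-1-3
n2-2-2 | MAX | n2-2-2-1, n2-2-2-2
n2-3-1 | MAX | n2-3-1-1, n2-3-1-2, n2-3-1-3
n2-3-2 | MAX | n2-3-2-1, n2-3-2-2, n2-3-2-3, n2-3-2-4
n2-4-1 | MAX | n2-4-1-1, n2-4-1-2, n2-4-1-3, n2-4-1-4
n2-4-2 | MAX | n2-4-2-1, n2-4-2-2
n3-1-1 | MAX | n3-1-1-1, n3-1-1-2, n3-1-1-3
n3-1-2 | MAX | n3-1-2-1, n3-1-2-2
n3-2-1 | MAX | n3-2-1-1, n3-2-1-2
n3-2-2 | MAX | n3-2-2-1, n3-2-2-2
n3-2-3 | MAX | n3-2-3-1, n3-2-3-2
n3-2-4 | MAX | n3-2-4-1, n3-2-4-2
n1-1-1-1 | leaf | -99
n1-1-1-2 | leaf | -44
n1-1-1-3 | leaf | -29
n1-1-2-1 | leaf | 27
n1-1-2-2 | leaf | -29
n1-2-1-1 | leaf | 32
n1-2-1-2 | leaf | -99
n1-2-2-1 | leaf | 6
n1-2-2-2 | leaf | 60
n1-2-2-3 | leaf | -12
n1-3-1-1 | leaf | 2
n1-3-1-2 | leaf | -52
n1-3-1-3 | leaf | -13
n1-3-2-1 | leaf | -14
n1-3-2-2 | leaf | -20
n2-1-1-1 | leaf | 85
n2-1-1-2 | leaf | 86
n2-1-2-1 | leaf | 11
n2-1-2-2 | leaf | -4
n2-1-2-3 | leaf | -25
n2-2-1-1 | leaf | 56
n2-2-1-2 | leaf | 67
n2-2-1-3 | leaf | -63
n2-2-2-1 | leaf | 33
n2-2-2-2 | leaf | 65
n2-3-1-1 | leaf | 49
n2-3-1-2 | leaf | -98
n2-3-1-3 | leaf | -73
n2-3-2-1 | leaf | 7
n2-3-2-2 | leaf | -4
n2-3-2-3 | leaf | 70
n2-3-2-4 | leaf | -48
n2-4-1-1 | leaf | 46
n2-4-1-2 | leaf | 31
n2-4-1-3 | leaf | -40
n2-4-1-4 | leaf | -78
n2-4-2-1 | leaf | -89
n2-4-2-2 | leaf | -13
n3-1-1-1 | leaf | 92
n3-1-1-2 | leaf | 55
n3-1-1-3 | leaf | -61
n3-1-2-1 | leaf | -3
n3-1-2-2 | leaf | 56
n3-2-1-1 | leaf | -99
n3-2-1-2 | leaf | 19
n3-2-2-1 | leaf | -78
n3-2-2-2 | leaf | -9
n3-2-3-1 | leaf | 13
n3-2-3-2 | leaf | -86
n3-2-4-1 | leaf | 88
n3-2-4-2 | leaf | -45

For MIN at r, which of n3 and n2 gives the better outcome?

n3-1-1 (MAX): max(92, 55, -61) = 92
n3-1-2 (MAX): max(-3, 56) = 56
n3-1 (MIN): min(92, 56) = 56
n3-2-1 (MAX): max(-99, 19) = 19
n3-2-2 (MAX): max(-78, -9) = -9
n3-2-3 (MAX): max(13, -86) = 13
n3-2-4 (MAX): max(88, -45) = 88
n3-2 (MIN): min(19, -9, 13, 88) = -9
n3 (MAX): max(56, -9) = 56
n2-1-1 (MAX): max(85, 86) = 86
n2-1-2 (MAX): max(11, -4, -25) = 11
n2-1 (MIN): min(86, 11) = 11
n2-2-1 (MAX): max(56, 67, -63) = 67
n2-2-2 (MAX): max(33, 65) = 65
n2-2 (MIN): min(67, 65) = 65
n2-3-1 (MAX): max(49, -98, -73) = 49
n2-3-2 (MAX): max(7, -4, 70, -48) = 70
n2-3 (MIN): min(49, 70) = 49
n2-4-1 (MAX): max(46, 31, -40, -78) = 46
n2-4-2 (MAX): max(-89, -13) = -13
n2-4 (MIN): min(46, -13) = -13
n2 (MAX): max(11, 65, 49, -13) = 65
MIN prefers the lower value; n3=56, n2=65. n3 is better since 56 < 65.

n3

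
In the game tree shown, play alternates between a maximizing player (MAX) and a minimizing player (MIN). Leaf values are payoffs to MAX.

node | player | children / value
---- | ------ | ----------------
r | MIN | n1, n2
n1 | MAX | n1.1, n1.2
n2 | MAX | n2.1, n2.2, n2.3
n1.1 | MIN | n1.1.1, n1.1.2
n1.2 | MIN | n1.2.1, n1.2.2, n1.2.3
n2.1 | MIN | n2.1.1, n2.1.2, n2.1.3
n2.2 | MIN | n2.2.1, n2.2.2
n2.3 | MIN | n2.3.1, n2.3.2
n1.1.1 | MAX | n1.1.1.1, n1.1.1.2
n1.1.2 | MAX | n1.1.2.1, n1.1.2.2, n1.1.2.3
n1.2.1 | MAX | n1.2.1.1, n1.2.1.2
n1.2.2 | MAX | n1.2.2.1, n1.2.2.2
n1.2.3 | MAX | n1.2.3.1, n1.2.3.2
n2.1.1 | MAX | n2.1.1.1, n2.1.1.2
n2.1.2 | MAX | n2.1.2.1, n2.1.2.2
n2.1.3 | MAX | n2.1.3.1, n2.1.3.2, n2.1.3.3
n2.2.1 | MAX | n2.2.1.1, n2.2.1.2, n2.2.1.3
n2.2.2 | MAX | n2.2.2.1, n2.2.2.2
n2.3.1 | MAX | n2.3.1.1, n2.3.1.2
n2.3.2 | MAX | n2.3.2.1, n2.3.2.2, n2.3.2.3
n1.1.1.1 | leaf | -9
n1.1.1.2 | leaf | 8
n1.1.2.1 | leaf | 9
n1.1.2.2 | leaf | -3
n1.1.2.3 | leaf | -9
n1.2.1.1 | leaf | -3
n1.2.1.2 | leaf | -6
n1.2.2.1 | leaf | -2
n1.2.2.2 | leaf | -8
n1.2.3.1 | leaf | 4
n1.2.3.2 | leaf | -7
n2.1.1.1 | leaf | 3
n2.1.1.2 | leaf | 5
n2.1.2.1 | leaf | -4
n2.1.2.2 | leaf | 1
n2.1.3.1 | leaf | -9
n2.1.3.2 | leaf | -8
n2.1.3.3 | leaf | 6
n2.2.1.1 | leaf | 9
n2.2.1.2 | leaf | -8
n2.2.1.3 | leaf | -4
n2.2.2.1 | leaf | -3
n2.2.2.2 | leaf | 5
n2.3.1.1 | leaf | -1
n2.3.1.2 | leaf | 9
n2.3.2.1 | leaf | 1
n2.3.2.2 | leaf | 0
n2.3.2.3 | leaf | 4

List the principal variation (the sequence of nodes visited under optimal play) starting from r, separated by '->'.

r -> n2 -> n2.2 -> n2.2.2 -> n2.2.2.2

n1.1.1 (MAX): max(-9, 8) = 8
n1.1.2 (MAX): max(9, -3, -9) = 9
n1.1 (MIN): min(8, 9) = 8
n1.2.1 (MAX): max(-3, -6) = -3
n1.2.2 (MAX): max(-2, -8) = -2
n1.2.3 (MAX): max(4, -7) = 4
n1.2 (MIN): min(-3, -2, 4) = -3
n1 (MAX): max(8, -3) = 8
n2.1.1 (MAX): max(3, 5) = 5
n2.1.2 (MAX): max(-4, 1) = 1
n2.1.3 (MAX): max(-9, -8, 6) = 6
n2.1 (MIN): min(5, 1, 6) = 1
n2.2.1 (MAX): max(9, -8, -4) = 9
n2.2.2 (MAX): max(-3, 5) = 5
n2.2 (MIN): min(9, 5) = 5
n2.3.1 (MAX): max(-1, 9) = 9
n2.3.2 (MAX): max(1, 0, 4) = 4
n2.3 (MIN): min(9, 4) = 4
n2 (MAX): max(1, 5, 4) = 5
r (MIN): min(8, 5) = 5
At r, MIN picks n2 (lowest: 5).
At n2, MAX picks n2.2 (highest: 5).
At n2.2, MIN picks n2.2.2 (lowest: 5).
At n2.2.2, MAX picks n2.2.2.2 (highest: 5).
Terminal value 5.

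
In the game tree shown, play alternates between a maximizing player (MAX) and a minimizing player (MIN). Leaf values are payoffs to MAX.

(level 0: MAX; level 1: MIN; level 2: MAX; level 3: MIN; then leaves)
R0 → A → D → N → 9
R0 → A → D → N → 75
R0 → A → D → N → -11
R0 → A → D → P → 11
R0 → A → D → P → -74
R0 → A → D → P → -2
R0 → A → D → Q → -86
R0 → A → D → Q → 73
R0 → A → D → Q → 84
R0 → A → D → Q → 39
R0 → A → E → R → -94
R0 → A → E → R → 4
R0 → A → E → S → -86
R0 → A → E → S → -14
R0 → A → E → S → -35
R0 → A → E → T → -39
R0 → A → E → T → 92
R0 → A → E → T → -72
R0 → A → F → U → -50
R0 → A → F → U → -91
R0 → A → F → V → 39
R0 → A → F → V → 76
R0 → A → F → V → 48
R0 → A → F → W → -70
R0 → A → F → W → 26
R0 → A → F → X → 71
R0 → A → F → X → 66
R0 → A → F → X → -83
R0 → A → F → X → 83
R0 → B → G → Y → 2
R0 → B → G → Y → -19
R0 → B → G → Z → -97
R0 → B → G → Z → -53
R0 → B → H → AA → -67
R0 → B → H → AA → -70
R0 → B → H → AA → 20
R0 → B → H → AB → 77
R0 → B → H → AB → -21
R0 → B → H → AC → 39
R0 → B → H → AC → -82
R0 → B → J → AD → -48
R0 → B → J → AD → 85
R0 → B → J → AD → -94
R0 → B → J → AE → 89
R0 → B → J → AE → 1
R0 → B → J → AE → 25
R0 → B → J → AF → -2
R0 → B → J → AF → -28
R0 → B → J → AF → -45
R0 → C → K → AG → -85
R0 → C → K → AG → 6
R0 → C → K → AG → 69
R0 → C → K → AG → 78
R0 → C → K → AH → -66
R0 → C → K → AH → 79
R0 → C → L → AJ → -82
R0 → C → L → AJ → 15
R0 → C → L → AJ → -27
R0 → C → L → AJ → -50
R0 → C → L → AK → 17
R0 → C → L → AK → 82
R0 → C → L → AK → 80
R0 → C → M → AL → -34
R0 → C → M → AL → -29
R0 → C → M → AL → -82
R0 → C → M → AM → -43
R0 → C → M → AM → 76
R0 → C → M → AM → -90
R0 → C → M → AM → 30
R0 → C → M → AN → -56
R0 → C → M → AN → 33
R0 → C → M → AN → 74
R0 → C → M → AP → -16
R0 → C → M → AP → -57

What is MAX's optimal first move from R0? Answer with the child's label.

N (MIN): min(9, 75, -11) = -11
P (MIN): min(11, -74, -2) = -74
Q (MIN): min(-86, 73, 84, 39) = -86
D (MAX): max(-11, -74, -86) = -11
R (MIN): min(-94, 4) = -94
S (MIN): min(-86, -14, -35) = -86
T (MIN): min(-39, 92, -72) = -72
E (MAX): max(-94, -86, -72) = -72
U (MIN): min(-50, -91) = -91
V (MIN): min(39, 76, 48) = 39
W (MIN): min(-70, 26) = -70
X (MIN): min(71, 66, -83, 83) = -83
F (MAX): max(-91, 39, -70, -83) = 39
A (MIN): min(-11, -72, 39) = -72
Y (MIN): min(2, -19) = -19
Z (MIN): min(-97, -53) = -97
G (MAX): max(-19, -97) = -19
AA (MIN): min(-67, -70, 20) = -70
AB (MIN): min(77, -21) = -21
AC (MIN): min(39, -82) = -82
H (MAX): max(-70, -21, -82) = -21
AD (MIN): min(-48, 85, -94) = -94
AE (MIN): min(89, 1, 25) = 1
AF (MIN): min(-2, -28, -45) = -45
J (MAX): max(-94, 1, -45) = 1
B (MIN): min(-19, -21, 1) = -21
AG (MIN): min(-85, 6, 69, 78) = -85
AH (MIN): min(-66, 79) = -66
K (MAX): max(-85, -66) = -66
AJ (MIN): min(-82, 15, -27, -50) = -82
AK (MIN): min(17, 82, 80) = 17
L (MAX): max(-82, 17) = 17
AL (MIN): min(-34, -29, -82) = -82
AM (MIN): min(-43, 76, -90, 30) = -90
AN (MIN): min(-56, 33, 74) = -56
AP (MIN): min(-16, -57) = -57
M (MAX): max(-82, -90, -56, -57) = -56
C (MIN): min(-66, 17, -56) = -66
R0 (MAX): max(-72, -21, -66) = -21
MAX at R0 wants the highest of {A=-72, B=-21, C=-66}, so chooses B.

B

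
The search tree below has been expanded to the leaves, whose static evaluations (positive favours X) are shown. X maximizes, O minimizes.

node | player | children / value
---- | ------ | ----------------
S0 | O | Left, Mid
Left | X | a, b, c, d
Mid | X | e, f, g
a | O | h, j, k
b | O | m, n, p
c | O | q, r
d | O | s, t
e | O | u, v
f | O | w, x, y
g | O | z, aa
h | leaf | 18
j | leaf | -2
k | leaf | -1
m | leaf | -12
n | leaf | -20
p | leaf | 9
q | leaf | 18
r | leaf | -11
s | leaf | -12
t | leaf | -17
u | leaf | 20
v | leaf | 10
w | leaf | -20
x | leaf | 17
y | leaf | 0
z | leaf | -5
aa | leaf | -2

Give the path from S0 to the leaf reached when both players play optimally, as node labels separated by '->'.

a (O): min(18, -2, -1) = -2
b (O): min(-12, -20, 9) = -20
c (O): min(18, -11) = -11
d (O): min(-12, -17) = -17
Left (X): max(-2, -20, -11, -17) = -2
e (O): min(20, 10) = 10
f (O): min(-20, 17, 0) = -20
g (O): min(-5, -2) = -5
Mid (X): max(10, -20, -5) = 10
S0 (O): min(-2, 10) = -2
At S0, O picks Left (lowest: -2).
At Left, X picks a (highest: -2).
At a, O picks j (lowest: -2).
Terminal value -2.

S0 -> Left -> a -> j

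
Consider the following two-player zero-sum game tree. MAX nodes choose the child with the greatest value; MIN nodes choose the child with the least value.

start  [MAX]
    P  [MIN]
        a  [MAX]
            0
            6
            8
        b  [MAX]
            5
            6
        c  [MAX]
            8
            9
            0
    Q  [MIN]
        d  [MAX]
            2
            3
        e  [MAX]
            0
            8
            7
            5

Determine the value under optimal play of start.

6

a (MAX): max(0, 6, 8) = 8
b (MAX): max(5, 6) = 6
c (MAX): max(8, 9, 0) = 9
P (MIN): min(8, 6, 9) = 6
d (MAX): max(2, 3) = 3
e (MAX): max(0, 8, 7, 5) = 8
Q (MIN): min(3, 8) = 3
start (MAX): max(6, 3) = 6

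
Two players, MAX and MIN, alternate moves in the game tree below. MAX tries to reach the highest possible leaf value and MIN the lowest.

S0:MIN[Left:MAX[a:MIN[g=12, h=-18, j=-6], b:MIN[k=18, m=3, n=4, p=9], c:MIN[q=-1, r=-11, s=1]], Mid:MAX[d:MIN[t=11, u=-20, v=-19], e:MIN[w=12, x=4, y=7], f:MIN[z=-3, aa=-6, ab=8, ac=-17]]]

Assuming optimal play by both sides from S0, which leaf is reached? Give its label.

m

a (MIN): min(12, -18, -6) = -18
b (MIN): min(18, 3, 4, 9) = 3
c (MIN): min(-1, -11, 1) = -11
Left (MAX): max(-18, 3, -11) = 3
d (MIN): min(11, -20, -19) = -20
e (MIN): min(12, 4, 7) = 4
f (MIN): min(-3, -6, 8, -17) = -17
Mid (MAX): max(-20, 4, -17) = 4
S0 (MIN): min(3, 4) = 3
At S0, MIN picks Left (lowest: 3).
At Left, MAX picks b (highest: 3).
At b, MIN picks m (lowest: 3).
Terminal value 3.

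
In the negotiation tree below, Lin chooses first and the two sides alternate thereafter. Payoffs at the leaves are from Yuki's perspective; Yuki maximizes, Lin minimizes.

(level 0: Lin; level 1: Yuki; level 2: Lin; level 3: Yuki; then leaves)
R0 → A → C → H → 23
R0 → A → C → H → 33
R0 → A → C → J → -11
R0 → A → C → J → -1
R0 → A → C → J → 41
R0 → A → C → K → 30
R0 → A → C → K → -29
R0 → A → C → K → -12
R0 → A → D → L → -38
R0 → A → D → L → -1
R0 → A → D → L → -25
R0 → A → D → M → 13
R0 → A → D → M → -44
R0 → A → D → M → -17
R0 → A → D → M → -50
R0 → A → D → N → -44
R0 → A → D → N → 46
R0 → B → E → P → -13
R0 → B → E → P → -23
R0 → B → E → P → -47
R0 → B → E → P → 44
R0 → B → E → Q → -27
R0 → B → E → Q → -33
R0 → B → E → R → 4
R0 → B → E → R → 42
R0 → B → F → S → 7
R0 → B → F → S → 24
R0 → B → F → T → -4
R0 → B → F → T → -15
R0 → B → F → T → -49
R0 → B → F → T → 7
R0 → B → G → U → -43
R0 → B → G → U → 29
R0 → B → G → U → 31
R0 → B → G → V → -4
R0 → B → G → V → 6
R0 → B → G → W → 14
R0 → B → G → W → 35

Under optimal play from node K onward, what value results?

K (Yuki): max(30, -29, -12) = 30

30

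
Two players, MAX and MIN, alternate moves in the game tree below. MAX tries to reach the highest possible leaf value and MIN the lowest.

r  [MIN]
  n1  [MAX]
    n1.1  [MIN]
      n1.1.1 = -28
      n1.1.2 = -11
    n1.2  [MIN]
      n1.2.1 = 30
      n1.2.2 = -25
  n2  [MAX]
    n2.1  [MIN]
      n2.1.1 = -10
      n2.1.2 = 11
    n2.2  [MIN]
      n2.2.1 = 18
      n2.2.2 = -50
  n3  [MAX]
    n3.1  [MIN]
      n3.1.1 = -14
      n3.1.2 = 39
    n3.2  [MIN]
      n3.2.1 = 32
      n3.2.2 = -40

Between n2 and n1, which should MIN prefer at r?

n1

n2.1 (MIN): min(-10, 11) = -10
n2.2 (MIN): min(18, -50) = -50
n2 (MAX): max(-10, -50) = -10
n1.1 (MIN): min(-28, -11) = -28
n1.2 (MIN): min(30, -25) = -25
n1 (MAX): max(-28, -25) = -25
MIN prefers the lower value; n2=-10, n1=-25. n1 is better since -25 < -10.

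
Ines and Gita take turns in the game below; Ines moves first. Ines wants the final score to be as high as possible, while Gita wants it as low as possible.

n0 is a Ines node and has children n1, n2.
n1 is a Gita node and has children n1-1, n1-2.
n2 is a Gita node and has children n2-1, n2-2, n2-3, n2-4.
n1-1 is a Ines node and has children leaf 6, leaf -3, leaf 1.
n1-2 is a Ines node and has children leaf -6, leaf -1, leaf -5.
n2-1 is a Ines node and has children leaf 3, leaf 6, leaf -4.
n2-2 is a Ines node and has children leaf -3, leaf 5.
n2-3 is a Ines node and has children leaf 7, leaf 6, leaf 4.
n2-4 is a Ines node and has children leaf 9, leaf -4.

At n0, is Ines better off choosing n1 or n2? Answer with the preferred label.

n1-1 (Ines): max(6, -3, 1) = 6
n1-2 (Ines): max(-6, -1, -5) = -1
n1 (Gita): min(6, -1) = -1
n2-1 (Ines): max(3, 6, -4) = 6
n2-2 (Ines): max(-3, 5) = 5
n2-3 (Ines): max(7, 6, 4) = 7
n2-4 (Ines): max(9, -4) = 9
n2 (Gita): min(6, 5, 7, 9) = 5
Ines prefers the higher value; n1=-1, n2=5. n2 is better since 5 > -1.

n2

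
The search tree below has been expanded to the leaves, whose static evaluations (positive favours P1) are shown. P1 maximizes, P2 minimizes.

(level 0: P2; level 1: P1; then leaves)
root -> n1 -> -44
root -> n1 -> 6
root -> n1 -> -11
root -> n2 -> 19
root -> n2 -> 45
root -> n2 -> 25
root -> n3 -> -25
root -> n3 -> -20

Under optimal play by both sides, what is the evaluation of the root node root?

-20

n1 (P1): max(-44, 6, -11) = 6
n2 (P1): max(19, 45, 25) = 45
n3 (P1): max(-25, -20) = -20
root (P2): min(6, 45, -20) = -20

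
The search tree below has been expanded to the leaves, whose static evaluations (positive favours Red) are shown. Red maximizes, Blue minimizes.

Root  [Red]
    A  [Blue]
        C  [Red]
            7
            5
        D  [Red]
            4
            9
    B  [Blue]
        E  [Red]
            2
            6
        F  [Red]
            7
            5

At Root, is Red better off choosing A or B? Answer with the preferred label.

A

C (Red): max(7, 5) = 7
D (Red): max(4, 9) = 9
A (Blue): min(7, 9) = 7
E (Red): max(2, 6) = 6
F (Red): max(7, 5) = 7
B (Blue): min(6, 7) = 6
Red prefers the higher value; A=7, B=6. A is better since 7 > 6.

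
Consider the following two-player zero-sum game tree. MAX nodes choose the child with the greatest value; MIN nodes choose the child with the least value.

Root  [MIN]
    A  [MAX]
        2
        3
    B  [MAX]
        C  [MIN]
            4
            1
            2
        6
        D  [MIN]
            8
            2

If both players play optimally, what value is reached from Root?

3

A (MAX): max(2, 3) = 3
C (MIN): min(4, 1, 2) = 1
D (MIN): min(8, 2) = 2
B (MAX): max(1, 6, 2) = 6
Root (MIN): min(3, 6) = 3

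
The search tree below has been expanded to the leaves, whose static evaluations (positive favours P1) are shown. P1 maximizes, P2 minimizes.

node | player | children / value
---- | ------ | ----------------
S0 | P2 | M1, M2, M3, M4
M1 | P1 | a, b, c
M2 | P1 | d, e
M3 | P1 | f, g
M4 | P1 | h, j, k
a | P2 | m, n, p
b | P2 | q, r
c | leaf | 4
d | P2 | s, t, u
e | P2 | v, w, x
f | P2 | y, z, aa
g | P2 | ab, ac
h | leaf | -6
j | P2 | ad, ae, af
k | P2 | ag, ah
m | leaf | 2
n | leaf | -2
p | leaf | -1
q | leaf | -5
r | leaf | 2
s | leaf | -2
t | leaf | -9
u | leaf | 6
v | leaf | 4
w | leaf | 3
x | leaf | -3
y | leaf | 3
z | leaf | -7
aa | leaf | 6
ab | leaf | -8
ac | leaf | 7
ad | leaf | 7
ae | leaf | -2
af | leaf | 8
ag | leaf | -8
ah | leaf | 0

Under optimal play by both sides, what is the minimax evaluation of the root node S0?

-7

a (P2): min(2, -2, -1) = -2
b (P2): min(-5, 2) = -5
M1 (P1): max(-2, -5, 4) = 4
d (P2): min(-2, -9, 6) = -9
e (P2): min(4, 3, -3) = -3
M2 (P1): max(-9, -3) = -3
f (P2): min(3, -7, 6) = -7
g (P2): min(-8, 7) = -8
M3 (P1): max(-7, -8) = -7
j (P2): min(7, -2, 8) = -2
k (P2): min(-8, 0) = -8
M4 (P1): max(-6, -2, -8) = -2
S0 (P2): min(4, -3, -7, -2) = -7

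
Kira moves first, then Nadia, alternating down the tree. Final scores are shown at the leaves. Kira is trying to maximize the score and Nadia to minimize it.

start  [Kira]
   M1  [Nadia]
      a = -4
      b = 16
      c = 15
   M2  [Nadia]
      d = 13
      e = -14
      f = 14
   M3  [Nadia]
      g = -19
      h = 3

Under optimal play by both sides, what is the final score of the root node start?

-4

M1 (Nadia): min(-4, 16, 15) = -4
M2 (Nadia): min(13, -14, 14) = -14
M3 (Nadia): min(-19, 3) = -19
start (Kira): max(-4, -14, -19) = -4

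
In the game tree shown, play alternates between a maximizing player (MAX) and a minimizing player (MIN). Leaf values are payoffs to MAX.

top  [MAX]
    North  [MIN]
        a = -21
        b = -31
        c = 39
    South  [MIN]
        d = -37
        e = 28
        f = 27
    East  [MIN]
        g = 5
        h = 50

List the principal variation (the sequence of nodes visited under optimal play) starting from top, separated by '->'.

top -> East -> g

North (MIN): min(-21, -31, 39) = -31
South (MIN): min(-37, 28, 27) = -37
East (MIN): min(5, 50) = 5
top (MAX): max(-31, -37, 5) = 5
At top, MAX picks East (highest: 5).
At East, MIN picks g (lowest: 5).
Terminal value 5.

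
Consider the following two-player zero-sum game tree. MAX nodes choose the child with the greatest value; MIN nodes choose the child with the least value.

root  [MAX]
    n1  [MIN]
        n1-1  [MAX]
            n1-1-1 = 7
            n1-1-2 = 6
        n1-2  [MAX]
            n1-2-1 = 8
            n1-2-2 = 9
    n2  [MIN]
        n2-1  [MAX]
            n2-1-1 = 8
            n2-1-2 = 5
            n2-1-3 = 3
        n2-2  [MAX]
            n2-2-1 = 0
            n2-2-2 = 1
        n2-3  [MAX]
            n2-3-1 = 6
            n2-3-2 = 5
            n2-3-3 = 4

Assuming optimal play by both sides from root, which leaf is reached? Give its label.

n1-1 (MAX): max(7, 6) = 7
n1-2 (MAX): max(8, 9) = 9
n1 (MIN): min(7, 9) = 7
n2-1 (MAX): max(8, 5, 3) = 8
n2-2 (MAX): max(0, 1) = 1
n2-3 (MAX): max(6, 5, 4) = 6
n2 (MIN): min(8, 1, 6) = 1
root (MAX): max(7, 1) = 7
At root, MAX picks n1 (highest: 7).
At n1, MIN picks n1-1 (lowest: 7).
At n1-1, MAX picks n1-1-1 (highest: 7).
Terminal value 7.

n1-1-1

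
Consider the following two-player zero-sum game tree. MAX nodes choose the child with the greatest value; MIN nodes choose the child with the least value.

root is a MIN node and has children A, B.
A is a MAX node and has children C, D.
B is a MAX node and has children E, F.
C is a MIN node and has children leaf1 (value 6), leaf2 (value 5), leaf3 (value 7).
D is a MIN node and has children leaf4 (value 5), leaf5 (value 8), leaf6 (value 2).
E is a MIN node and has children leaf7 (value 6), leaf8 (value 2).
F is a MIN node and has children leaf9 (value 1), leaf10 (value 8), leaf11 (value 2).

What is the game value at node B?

2

E (MIN): min(6, 2) = 2
F (MIN): min(1, 8, 2) = 1
B (MAX): max(2, 1) = 2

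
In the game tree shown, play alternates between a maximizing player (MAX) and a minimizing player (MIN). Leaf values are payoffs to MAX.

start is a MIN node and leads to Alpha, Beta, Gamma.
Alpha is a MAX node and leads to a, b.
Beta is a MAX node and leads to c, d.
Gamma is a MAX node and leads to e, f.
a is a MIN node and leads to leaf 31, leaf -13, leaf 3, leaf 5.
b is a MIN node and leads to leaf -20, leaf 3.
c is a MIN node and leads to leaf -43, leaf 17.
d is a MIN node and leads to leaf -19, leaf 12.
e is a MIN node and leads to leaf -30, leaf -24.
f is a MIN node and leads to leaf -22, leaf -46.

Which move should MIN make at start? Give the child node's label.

Gamma

a (MIN): min(31, -13, 3, 5) = -13
b (MIN): min(-20, 3) = -20
Alpha (MAX): max(-13, -20) = -13
c (MIN): min(-43, 17) = -43
d (MIN): min(-19, 12) = -19
Beta (MAX): max(-43, -19) = -19
e (MIN): min(-30, -24) = -30
f (MIN): min(-22, -46) = -46
Gamma (MAX): max(-30, -46) = -30
start (MIN): min(-13, -19, -30) = -30
MIN at start wants the lowest of {Alpha=-13, Beta=-19, Gamma=-30}, so chooses Gamma.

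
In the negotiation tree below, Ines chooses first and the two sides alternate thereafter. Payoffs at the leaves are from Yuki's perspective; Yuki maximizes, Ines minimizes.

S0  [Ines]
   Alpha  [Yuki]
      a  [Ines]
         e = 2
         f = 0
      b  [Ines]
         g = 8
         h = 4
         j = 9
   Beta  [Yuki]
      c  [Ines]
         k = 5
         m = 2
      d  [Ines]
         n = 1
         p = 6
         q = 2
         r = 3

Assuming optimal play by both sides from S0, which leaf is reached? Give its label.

m

a (Ines): min(2, 0) = 0
b (Ines): min(8, 4, 9) = 4
Alpha (Yuki): max(0, 4) = 4
c (Ines): min(5, 2) = 2
d (Ines): min(1, 6, 2, 3) = 1
Beta (Yuki): max(2, 1) = 2
S0 (Ines): min(4, 2) = 2
At S0, Ines picks Beta (lowest: 2).
At Beta, Yuki picks c (highest: 2).
At c, Ines picks m (lowest: 2).
Terminal value 2.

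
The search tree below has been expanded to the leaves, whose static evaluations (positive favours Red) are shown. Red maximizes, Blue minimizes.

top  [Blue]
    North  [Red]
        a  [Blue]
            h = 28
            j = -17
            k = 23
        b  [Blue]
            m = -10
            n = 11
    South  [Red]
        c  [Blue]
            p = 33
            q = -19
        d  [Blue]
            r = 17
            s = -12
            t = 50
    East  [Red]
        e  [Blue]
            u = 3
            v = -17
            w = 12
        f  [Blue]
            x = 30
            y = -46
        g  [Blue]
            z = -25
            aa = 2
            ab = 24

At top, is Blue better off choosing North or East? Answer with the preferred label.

East

a (Blue): min(28, -17, 23) = -17
b (Blue): min(-10, 11) = -10
North (Red): max(-17, -10) = -10
e (Blue): min(3, -17, 12) = -17
f (Blue): min(30, -46) = -46
g (Blue): min(-25, 2, 24) = -25
East (Red): max(-17, -46, -25) = -17
Blue prefers the lower value; North=-10, East=-17. East is better since -17 < -10.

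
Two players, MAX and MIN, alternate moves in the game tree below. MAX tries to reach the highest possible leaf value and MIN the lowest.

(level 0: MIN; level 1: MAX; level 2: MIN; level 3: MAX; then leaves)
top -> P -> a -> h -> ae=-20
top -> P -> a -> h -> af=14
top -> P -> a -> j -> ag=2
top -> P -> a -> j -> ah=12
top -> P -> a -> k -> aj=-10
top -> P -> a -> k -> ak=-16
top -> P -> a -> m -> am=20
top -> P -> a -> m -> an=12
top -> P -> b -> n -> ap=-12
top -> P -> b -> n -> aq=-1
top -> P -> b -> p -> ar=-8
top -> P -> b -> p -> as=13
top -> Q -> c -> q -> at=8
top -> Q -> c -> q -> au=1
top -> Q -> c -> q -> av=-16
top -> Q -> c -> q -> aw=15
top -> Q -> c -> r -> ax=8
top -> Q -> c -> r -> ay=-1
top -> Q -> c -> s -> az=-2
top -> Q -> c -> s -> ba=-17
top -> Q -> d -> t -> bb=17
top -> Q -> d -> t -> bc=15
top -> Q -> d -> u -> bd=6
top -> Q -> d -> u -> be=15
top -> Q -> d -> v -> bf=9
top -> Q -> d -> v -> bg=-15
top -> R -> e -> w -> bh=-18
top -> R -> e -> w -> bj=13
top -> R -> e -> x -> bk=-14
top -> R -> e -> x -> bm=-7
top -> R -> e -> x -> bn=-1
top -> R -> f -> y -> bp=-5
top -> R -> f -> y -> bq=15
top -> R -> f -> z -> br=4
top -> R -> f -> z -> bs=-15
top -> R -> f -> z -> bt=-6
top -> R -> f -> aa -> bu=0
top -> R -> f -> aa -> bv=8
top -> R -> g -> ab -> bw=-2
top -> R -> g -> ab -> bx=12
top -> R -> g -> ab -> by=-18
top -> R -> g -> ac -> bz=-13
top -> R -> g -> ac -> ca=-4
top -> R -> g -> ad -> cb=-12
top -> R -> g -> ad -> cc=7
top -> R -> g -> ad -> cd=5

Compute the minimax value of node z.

z (MAX): max(4, -15, -6) = 4

4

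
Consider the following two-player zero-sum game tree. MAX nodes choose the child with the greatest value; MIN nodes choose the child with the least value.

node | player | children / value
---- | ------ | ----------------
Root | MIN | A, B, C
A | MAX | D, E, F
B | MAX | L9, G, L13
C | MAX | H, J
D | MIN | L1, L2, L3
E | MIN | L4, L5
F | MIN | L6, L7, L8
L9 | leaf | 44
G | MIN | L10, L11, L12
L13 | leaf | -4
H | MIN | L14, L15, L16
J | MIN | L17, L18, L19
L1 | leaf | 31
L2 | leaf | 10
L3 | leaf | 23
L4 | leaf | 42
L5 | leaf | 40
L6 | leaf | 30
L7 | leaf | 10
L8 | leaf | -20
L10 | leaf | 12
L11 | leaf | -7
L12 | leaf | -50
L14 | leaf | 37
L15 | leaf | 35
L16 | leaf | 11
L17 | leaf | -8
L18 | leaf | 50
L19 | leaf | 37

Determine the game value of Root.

D (MIN): min(31, 10, 23) = 10
E (MIN): min(42, 40) = 40
F (MIN): min(30, 10, -20) = -20
A (MAX): max(10, 40, -20) = 40
G (MIN): min(12, -7, -50) = -50
B (MAX): max(44, -50, -4) = 44
H (MIN): min(37, 35, 11) = 11
J (MIN): min(-8, 50, 37) = -8
C (MAX): max(11, -8) = 11
Root (MIN): min(40, 44, 11) = 11

11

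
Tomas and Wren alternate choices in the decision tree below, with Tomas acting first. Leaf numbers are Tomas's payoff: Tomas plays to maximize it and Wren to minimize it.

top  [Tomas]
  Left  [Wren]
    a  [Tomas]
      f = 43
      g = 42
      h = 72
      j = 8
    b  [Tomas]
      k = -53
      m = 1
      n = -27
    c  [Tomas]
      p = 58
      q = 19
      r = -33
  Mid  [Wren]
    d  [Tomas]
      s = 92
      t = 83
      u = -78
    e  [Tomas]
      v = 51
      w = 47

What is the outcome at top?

51

a (Tomas): max(43, 42, 72, 8) = 72
b (Tomas): max(-53, 1, -27) = 1
c (Tomas): max(58, 19, -33) = 58
Left (Wren): min(72, 1, 58) = 1
d (Tomas): max(92, 83, -78) = 92
e (Tomas): max(51, 47) = 51
Mid (Wren): min(92, 51) = 51
top (Tomas): max(1, 51) = 51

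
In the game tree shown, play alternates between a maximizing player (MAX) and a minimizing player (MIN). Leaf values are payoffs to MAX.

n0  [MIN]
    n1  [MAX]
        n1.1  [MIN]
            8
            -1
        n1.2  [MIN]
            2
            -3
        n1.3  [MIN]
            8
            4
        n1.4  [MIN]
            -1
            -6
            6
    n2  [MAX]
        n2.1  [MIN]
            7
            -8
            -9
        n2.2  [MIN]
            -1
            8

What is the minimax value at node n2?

n2.1 (MIN): min(7, -8, -9) = -9
n2.2 (MIN): min(-1, 8) = -1
n2 (MAX): max(-9, -1) = -1

-1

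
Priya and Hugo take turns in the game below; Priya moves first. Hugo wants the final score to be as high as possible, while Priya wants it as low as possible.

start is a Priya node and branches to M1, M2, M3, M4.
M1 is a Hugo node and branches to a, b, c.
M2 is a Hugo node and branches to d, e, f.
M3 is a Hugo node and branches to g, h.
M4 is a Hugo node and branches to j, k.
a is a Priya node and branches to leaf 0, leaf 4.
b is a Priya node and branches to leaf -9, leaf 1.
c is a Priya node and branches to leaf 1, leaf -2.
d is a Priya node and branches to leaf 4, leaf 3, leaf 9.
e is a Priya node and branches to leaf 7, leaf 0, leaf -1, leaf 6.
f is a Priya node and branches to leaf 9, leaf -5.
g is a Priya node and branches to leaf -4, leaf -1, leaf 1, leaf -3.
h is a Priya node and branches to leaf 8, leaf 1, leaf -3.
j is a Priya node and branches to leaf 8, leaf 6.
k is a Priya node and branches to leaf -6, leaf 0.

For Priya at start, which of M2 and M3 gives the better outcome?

M3

d (Priya): min(4, 3, 9) = 3
e (Priya): min(7, 0, -1, 6) = -1
f (Priya): min(9, -5) = -5
M2 (Hugo): max(3, -1, -5) = 3
g (Priya): min(-4, -1, 1, -3) = -4
h (Priya): min(8, 1, -3) = -3
M3 (Hugo): max(-4, -3) = -3
Priya prefers the lower value; M2=3, M3=-3. M3 is better since -3 < 3.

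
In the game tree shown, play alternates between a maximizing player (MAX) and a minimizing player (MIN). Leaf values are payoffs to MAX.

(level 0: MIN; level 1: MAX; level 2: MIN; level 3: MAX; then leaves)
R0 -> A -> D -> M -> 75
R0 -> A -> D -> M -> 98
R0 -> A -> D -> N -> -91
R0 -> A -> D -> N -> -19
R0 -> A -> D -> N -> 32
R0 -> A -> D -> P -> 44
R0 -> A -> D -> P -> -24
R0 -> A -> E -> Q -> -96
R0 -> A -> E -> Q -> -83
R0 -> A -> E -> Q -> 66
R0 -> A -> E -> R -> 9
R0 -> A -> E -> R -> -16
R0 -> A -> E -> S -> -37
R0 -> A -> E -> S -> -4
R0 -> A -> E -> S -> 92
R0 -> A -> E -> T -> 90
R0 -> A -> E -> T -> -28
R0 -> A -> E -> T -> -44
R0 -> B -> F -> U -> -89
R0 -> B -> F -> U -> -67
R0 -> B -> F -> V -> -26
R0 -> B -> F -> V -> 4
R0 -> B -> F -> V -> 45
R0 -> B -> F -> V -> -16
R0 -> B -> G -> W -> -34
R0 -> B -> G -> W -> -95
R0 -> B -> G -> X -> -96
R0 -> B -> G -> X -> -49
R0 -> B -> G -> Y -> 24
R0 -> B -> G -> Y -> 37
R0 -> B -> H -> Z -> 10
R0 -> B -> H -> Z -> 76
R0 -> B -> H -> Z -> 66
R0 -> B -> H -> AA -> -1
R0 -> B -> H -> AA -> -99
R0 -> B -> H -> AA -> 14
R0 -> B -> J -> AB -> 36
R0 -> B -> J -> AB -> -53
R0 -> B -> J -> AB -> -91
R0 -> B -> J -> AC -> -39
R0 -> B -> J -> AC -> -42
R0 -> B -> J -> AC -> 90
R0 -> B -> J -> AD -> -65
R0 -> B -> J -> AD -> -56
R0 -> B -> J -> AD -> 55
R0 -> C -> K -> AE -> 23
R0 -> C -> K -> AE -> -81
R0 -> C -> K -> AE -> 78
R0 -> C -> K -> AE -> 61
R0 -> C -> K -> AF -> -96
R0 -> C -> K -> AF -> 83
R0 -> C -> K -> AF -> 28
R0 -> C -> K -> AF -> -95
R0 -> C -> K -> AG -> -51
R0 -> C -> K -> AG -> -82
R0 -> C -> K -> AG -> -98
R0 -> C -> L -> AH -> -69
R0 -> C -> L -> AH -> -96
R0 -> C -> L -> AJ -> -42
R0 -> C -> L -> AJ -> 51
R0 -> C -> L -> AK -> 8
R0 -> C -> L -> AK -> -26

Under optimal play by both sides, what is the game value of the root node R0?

-51

M (MAX): max(75, 98) = 98
N (MAX): max(-91, -19, 32) = 32
P (MAX): max(44, -24) = 44
D (MIN): min(98, 32, 44) = 32
Q (MAX): max(-96, -83, 66) = 66
R (MAX): max(9, -16) = 9
S (MAX): max(-37, -4, 92) = 92
T (MAX): max(90, -28, -44) = 90
E (MIN): min(66, 9, 92, 90) = 9
A (MAX): max(32, 9) = 32
U (MAX): max(-89, -67) = -67
V (MAX): max(-26, 4, 45, -16) = 45
F (MIN): min(-67, 45) = -67
W (MAX): max(-34, -95) = -34
X (MAX): max(-96, -49) = -49
Y (MAX): max(24, 37) = 37
G (MIN): min(-34, -49, 37) = -49
Z (MAX): max(10, 76, 66) = 76
AA (MAX): max(-1, -99, 14) = 14
H (MIN): min(76, 14) = 14
AB (MAX): max(36, -53, -91) = 36
AC (MAX): max(-39, -42, 90) = 90
AD (MAX): max(-65, -56, 55) = 55
J (MIN): min(36, 90, 55) = 36
B (MAX): max(-67, -49, 14, 36) = 36
AE (MAX): max(23, -81, 78, 61) = 78
AF (MAX): max(-96, 83, 28, -95) = 83
AG (MAX): max(-51, -82, -98) = -51
K (MIN): min(78, 83, -51) = -51
AH (MAX): max(-69, -96) = -69
AJ (MAX): max(-42, 51) = 51
AK (MAX): max(8, -26) = 8
L (MIN): min(-69, 51, 8) = -69
C (MAX): max(-51, -69) = -51
R0 (MIN): min(32, 36, -51) = -51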